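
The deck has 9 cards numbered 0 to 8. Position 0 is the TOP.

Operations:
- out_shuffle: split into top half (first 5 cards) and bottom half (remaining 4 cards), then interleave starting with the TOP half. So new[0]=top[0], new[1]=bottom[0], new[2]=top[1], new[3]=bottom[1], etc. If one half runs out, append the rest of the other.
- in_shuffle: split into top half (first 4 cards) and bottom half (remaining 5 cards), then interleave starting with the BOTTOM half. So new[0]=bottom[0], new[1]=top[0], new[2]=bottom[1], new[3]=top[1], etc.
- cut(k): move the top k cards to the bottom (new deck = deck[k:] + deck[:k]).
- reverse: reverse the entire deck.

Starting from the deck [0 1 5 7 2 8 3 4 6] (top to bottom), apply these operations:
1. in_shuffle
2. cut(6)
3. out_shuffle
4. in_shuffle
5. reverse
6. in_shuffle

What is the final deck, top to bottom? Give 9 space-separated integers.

Answer: 2 0 8 1 3 5 4 7 6

Derivation:
After op 1 (in_shuffle): [2 0 8 1 3 5 4 7 6]
After op 2 (cut(6)): [4 7 6 2 0 8 1 3 5]
After op 3 (out_shuffle): [4 8 7 1 6 3 2 5 0]
After op 4 (in_shuffle): [6 4 3 8 2 7 5 1 0]
After op 5 (reverse): [0 1 5 7 2 8 3 4 6]
After op 6 (in_shuffle): [2 0 8 1 3 5 4 7 6]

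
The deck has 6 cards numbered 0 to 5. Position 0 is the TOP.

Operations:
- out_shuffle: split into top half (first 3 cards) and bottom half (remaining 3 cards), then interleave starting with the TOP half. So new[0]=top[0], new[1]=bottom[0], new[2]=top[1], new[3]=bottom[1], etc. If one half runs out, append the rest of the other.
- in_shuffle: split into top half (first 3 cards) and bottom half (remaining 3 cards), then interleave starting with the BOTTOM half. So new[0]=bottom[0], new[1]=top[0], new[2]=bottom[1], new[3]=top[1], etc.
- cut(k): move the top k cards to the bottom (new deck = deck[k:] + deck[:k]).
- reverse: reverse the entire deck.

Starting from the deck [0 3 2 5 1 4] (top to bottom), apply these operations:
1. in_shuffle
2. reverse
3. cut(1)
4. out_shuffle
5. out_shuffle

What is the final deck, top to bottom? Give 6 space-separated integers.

After op 1 (in_shuffle): [5 0 1 3 4 2]
After op 2 (reverse): [2 4 3 1 0 5]
After op 3 (cut(1)): [4 3 1 0 5 2]
After op 4 (out_shuffle): [4 0 3 5 1 2]
After op 5 (out_shuffle): [4 5 0 1 3 2]

Answer: 4 5 0 1 3 2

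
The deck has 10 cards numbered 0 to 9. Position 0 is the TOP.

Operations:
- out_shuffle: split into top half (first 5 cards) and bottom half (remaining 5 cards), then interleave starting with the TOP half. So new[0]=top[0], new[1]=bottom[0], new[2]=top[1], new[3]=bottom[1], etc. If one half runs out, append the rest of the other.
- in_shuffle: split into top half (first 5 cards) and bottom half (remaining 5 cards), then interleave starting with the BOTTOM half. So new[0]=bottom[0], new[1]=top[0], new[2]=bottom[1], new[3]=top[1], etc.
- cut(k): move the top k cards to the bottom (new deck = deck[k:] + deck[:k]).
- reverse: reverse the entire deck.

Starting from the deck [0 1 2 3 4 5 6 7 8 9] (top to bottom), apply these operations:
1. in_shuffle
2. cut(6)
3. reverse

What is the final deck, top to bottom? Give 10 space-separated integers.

Answer: 2 7 1 6 0 5 4 9 3 8

Derivation:
After op 1 (in_shuffle): [5 0 6 1 7 2 8 3 9 4]
After op 2 (cut(6)): [8 3 9 4 5 0 6 1 7 2]
After op 3 (reverse): [2 7 1 6 0 5 4 9 3 8]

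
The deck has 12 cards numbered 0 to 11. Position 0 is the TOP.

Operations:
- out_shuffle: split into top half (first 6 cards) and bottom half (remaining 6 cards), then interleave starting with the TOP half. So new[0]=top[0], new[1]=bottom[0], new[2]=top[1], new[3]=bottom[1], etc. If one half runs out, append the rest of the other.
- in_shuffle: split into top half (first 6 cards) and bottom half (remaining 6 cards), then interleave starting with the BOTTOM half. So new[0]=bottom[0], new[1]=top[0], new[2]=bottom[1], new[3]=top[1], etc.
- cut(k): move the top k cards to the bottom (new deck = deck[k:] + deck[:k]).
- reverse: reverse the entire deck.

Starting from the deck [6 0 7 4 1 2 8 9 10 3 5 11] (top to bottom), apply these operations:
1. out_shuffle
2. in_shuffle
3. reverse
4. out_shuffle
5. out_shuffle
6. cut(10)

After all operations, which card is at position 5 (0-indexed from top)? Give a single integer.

Answer: 3

Derivation:
After op 1 (out_shuffle): [6 8 0 9 7 10 4 3 1 5 2 11]
After op 2 (in_shuffle): [4 6 3 8 1 0 5 9 2 7 11 10]
After op 3 (reverse): [10 11 7 2 9 5 0 1 8 3 6 4]
After op 4 (out_shuffle): [10 0 11 1 7 8 2 3 9 6 5 4]
After op 5 (out_shuffle): [10 2 0 3 11 9 1 6 7 5 8 4]
After op 6 (cut(10)): [8 4 10 2 0 3 11 9 1 6 7 5]
Position 5: card 3.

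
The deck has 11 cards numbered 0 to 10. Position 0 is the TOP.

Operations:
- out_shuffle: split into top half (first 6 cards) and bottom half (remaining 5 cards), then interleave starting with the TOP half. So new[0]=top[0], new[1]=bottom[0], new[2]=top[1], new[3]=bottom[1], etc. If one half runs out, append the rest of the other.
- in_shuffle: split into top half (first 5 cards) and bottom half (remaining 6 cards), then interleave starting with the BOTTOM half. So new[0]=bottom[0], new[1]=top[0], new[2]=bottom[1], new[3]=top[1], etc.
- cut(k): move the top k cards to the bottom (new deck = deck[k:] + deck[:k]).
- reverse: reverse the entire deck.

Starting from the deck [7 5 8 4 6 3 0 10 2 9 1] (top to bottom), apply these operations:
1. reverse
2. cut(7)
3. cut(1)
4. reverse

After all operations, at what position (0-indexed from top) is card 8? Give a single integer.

Answer: 10

Derivation:
After op 1 (reverse): [1 9 2 10 0 3 6 4 8 5 7]
After op 2 (cut(7)): [4 8 5 7 1 9 2 10 0 3 6]
After op 3 (cut(1)): [8 5 7 1 9 2 10 0 3 6 4]
After op 4 (reverse): [4 6 3 0 10 2 9 1 7 5 8]
Card 8 is at position 10.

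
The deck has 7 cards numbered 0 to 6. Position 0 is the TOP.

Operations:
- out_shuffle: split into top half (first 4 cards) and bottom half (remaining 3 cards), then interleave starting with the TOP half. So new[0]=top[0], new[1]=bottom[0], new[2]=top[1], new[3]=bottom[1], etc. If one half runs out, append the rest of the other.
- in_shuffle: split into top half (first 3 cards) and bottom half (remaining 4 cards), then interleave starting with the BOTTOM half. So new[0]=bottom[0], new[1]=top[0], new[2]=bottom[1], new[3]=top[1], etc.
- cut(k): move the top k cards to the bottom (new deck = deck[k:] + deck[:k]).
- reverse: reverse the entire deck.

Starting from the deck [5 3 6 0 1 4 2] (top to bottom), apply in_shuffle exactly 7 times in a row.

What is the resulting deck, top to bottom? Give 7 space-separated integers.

After op 1 (in_shuffle): [0 5 1 3 4 6 2]
After op 2 (in_shuffle): [3 0 4 5 6 1 2]
After op 3 (in_shuffle): [5 3 6 0 1 4 2]
After op 4 (in_shuffle): [0 5 1 3 4 6 2]
After op 5 (in_shuffle): [3 0 4 5 6 1 2]
After op 6 (in_shuffle): [5 3 6 0 1 4 2]
After op 7 (in_shuffle): [0 5 1 3 4 6 2]

Answer: 0 5 1 3 4 6 2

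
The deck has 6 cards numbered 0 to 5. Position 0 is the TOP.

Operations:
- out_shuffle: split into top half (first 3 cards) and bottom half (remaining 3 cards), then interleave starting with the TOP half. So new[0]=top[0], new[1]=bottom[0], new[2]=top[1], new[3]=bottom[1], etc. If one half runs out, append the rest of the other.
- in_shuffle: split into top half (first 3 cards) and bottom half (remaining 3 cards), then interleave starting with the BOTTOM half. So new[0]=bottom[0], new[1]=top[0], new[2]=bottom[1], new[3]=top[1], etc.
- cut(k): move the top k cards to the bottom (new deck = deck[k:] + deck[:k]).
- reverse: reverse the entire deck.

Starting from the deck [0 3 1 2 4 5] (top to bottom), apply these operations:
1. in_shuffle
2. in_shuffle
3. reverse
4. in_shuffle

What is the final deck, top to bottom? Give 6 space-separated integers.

Answer: 5 4 2 1 3 0

Derivation:
After op 1 (in_shuffle): [2 0 4 3 5 1]
After op 2 (in_shuffle): [3 2 5 0 1 4]
After op 3 (reverse): [4 1 0 5 2 3]
After op 4 (in_shuffle): [5 4 2 1 3 0]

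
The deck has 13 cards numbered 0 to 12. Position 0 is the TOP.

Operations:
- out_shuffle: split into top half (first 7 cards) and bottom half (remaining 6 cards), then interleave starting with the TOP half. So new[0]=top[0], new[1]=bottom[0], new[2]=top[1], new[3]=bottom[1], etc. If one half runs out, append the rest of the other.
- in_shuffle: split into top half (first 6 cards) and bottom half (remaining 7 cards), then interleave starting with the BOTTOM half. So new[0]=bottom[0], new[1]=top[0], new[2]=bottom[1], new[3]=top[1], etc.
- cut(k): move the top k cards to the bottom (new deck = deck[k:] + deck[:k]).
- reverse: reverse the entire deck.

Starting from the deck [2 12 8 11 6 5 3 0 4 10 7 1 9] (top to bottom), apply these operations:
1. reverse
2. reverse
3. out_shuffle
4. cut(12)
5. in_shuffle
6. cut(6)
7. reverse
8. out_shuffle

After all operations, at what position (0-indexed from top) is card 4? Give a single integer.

After op 1 (reverse): [9 1 7 10 4 0 3 5 6 11 8 12 2]
After op 2 (reverse): [2 12 8 11 6 5 3 0 4 10 7 1 9]
After op 3 (out_shuffle): [2 0 12 4 8 10 11 7 6 1 5 9 3]
After op 4 (cut(12)): [3 2 0 12 4 8 10 11 7 6 1 5 9]
After op 5 (in_shuffle): [10 3 11 2 7 0 6 12 1 4 5 8 9]
After op 6 (cut(6)): [6 12 1 4 5 8 9 10 3 11 2 7 0]
After op 7 (reverse): [0 7 2 11 3 10 9 8 5 4 1 12 6]
After op 8 (out_shuffle): [0 8 7 5 2 4 11 1 3 12 10 6 9]
Card 4 is at position 5.

Answer: 5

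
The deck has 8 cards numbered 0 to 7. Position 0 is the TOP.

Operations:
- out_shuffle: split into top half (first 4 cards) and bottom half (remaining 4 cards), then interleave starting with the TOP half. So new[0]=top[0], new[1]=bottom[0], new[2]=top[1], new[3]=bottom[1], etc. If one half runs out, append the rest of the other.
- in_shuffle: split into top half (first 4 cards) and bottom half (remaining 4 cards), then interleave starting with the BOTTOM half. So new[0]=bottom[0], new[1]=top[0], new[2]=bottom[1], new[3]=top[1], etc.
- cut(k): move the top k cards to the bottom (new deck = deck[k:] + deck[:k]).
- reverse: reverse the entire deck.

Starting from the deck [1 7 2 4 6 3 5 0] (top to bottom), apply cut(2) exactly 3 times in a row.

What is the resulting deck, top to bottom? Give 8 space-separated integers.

After op 1 (cut(2)): [2 4 6 3 5 0 1 7]
After op 2 (cut(2)): [6 3 5 0 1 7 2 4]
After op 3 (cut(2)): [5 0 1 7 2 4 6 3]

Answer: 5 0 1 7 2 4 6 3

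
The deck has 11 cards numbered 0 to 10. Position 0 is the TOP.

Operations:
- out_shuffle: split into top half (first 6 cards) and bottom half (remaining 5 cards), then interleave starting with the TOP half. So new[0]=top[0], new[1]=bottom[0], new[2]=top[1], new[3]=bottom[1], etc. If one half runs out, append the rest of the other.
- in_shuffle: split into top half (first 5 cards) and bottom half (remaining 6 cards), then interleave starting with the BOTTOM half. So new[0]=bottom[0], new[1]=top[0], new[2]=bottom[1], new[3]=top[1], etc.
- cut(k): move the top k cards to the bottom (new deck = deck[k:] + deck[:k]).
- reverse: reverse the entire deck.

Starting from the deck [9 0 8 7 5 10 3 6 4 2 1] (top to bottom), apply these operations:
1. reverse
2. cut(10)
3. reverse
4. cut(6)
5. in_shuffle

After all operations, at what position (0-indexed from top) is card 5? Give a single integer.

After op 1 (reverse): [1 2 4 6 3 10 5 7 8 0 9]
After op 2 (cut(10)): [9 1 2 4 6 3 10 5 7 8 0]
After op 3 (reverse): [0 8 7 5 10 3 6 4 2 1 9]
After op 4 (cut(6)): [6 4 2 1 9 0 8 7 5 10 3]
After op 5 (in_shuffle): [0 6 8 4 7 2 5 1 10 9 3]
Card 5 is at position 6.

Answer: 6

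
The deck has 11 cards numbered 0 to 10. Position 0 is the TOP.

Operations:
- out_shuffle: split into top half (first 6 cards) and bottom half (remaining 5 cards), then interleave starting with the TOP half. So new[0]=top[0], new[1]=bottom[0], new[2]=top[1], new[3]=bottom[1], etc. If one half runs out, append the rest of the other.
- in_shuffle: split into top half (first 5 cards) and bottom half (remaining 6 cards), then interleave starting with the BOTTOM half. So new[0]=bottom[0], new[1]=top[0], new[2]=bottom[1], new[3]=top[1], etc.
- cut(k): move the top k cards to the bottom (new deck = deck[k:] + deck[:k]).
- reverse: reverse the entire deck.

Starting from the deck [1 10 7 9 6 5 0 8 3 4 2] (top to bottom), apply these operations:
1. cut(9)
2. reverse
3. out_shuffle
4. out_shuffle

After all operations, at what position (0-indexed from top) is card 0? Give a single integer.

Answer: 8

Derivation:
After op 1 (cut(9)): [4 2 1 10 7 9 6 5 0 8 3]
After op 2 (reverse): [3 8 0 5 6 9 7 10 1 2 4]
After op 3 (out_shuffle): [3 7 8 10 0 1 5 2 6 4 9]
After op 4 (out_shuffle): [3 5 7 2 8 6 10 4 0 9 1]
Card 0 is at position 8.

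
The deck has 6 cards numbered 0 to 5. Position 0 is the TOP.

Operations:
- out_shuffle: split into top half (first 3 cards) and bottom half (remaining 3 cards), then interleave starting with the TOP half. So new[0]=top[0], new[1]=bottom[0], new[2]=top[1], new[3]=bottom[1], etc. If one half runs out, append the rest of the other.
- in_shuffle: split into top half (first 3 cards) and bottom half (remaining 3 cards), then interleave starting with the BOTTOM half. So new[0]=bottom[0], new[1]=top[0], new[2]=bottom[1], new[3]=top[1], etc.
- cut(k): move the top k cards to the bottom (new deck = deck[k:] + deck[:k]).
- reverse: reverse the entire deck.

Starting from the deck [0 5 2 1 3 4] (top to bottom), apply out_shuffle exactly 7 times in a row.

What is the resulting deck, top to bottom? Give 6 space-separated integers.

After op 1 (out_shuffle): [0 1 5 3 2 4]
After op 2 (out_shuffle): [0 3 1 2 5 4]
After op 3 (out_shuffle): [0 2 3 5 1 4]
After op 4 (out_shuffle): [0 5 2 1 3 4]
After op 5 (out_shuffle): [0 1 5 3 2 4]
After op 6 (out_shuffle): [0 3 1 2 5 4]
After op 7 (out_shuffle): [0 2 3 5 1 4]

Answer: 0 2 3 5 1 4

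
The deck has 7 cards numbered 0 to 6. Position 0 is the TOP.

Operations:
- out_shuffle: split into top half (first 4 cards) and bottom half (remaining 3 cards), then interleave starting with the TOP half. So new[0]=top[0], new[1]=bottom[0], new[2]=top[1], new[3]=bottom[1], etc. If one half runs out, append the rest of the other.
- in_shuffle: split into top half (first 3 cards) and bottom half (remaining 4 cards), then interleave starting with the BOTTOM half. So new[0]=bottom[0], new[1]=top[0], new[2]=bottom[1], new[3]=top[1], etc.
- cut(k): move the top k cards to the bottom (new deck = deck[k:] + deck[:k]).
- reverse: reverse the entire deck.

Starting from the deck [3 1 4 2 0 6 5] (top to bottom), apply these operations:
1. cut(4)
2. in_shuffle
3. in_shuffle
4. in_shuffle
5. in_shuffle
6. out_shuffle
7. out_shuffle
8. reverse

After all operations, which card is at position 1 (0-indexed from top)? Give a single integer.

After op 1 (cut(4)): [0 6 5 3 1 4 2]
After op 2 (in_shuffle): [3 0 1 6 4 5 2]
After op 3 (in_shuffle): [6 3 4 0 5 1 2]
After op 4 (in_shuffle): [0 6 5 3 1 4 2]
After op 5 (in_shuffle): [3 0 1 6 4 5 2]
After op 6 (out_shuffle): [3 4 0 5 1 2 6]
After op 7 (out_shuffle): [3 1 4 2 0 6 5]
After op 8 (reverse): [5 6 0 2 4 1 3]
Position 1: card 6.

Answer: 6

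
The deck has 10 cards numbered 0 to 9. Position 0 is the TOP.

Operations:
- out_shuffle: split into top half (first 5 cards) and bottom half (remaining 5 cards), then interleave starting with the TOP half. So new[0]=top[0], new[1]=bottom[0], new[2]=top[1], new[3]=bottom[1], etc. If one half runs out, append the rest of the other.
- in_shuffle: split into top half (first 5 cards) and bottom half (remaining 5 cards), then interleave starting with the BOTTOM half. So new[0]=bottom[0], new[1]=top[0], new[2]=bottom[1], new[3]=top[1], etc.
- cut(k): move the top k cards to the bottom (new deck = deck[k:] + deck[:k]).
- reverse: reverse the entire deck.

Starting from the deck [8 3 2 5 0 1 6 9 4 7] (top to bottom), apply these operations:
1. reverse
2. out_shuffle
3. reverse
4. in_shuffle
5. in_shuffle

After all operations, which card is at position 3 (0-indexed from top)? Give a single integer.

After op 1 (reverse): [7 4 9 6 1 0 5 2 3 8]
After op 2 (out_shuffle): [7 0 4 5 9 2 6 3 1 8]
After op 3 (reverse): [8 1 3 6 2 9 5 4 0 7]
After op 4 (in_shuffle): [9 8 5 1 4 3 0 6 7 2]
After op 5 (in_shuffle): [3 9 0 8 6 5 7 1 2 4]
Position 3: card 8.

Answer: 8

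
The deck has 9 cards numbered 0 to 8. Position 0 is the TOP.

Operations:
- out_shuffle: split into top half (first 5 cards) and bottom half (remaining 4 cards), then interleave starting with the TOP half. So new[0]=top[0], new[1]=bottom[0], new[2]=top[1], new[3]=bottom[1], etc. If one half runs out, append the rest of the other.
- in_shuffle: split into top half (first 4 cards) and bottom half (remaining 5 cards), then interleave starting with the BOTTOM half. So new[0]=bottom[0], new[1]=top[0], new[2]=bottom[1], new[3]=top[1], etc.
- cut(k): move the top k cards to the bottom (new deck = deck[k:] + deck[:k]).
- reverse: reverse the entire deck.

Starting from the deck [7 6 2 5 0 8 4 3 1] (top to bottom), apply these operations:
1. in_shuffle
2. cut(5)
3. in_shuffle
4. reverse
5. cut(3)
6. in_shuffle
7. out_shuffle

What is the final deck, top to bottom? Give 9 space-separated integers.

Answer: 2 3 5 1 0 7 8 6 4

Derivation:
After op 1 (in_shuffle): [0 7 8 6 4 2 3 5 1]
After op 2 (cut(5)): [2 3 5 1 0 7 8 6 4]
After op 3 (in_shuffle): [0 2 7 3 8 5 6 1 4]
After op 4 (reverse): [4 1 6 5 8 3 7 2 0]
After op 5 (cut(3)): [5 8 3 7 2 0 4 1 6]
After op 6 (in_shuffle): [2 5 0 8 4 3 1 7 6]
After op 7 (out_shuffle): [2 3 5 1 0 7 8 6 4]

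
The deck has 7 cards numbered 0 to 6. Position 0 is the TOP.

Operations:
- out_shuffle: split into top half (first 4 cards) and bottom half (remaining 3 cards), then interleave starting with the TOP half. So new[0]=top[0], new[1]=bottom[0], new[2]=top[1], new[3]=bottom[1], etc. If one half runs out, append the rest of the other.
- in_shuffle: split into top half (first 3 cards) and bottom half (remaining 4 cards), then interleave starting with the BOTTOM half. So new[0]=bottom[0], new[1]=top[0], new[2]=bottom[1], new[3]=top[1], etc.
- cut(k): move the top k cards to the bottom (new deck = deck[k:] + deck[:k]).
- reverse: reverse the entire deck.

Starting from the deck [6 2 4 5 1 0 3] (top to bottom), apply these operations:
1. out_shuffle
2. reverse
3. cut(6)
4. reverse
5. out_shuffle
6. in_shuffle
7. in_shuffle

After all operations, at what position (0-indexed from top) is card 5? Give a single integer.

Answer: 1

Derivation:
After op 1 (out_shuffle): [6 1 2 0 4 3 5]
After op 2 (reverse): [5 3 4 0 2 1 6]
After op 3 (cut(6)): [6 5 3 4 0 2 1]
After op 4 (reverse): [1 2 0 4 3 5 6]
After op 5 (out_shuffle): [1 3 2 5 0 6 4]
After op 6 (in_shuffle): [5 1 0 3 6 2 4]
After op 7 (in_shuffle): [3 5 6 1 2 0 4]
Card 5 is at position 1.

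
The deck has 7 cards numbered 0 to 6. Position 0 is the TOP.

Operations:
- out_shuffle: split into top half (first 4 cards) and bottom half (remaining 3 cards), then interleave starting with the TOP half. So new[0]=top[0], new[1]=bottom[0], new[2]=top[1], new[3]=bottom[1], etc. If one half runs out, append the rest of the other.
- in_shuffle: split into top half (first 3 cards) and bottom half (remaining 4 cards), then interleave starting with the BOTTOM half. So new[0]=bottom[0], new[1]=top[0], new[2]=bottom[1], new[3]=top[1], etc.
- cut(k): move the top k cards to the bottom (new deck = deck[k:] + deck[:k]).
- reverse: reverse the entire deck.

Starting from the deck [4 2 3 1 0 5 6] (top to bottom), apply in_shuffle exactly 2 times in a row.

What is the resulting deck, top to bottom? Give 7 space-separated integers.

After op 1 (in_shuffle): [1 4 0 2 5 3 6]
After op 2 (in_shuffle): [2 1 5 4 3 0 6]

Answer: 2 1 5 4 3 0 6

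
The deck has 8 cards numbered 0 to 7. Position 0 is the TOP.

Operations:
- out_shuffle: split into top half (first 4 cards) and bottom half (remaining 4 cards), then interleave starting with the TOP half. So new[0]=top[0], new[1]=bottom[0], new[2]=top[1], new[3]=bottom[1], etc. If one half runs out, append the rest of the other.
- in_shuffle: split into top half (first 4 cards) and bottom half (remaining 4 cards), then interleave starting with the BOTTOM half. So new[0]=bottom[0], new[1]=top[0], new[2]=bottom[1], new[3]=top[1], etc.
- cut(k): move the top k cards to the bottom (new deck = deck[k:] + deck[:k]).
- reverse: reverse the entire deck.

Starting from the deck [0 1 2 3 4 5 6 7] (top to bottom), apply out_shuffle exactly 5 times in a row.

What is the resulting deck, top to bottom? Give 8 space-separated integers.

After op 1 (out_shuffle): [0 4 1 5 2 6 3 7]
After op 2 (out_shuffle): [0 2 4 6 1 3 5 7]
After op 3 (out_shuffle): [0 1 2 3 4 5 6 7]
After op 4 (out_shuffle): [0 4 1 5 2 6 3 7]
After op 5 (out_shuffle): [0 2 4 6 1 3 5 7]

Answer: 0 2 4 6 1 3 5 7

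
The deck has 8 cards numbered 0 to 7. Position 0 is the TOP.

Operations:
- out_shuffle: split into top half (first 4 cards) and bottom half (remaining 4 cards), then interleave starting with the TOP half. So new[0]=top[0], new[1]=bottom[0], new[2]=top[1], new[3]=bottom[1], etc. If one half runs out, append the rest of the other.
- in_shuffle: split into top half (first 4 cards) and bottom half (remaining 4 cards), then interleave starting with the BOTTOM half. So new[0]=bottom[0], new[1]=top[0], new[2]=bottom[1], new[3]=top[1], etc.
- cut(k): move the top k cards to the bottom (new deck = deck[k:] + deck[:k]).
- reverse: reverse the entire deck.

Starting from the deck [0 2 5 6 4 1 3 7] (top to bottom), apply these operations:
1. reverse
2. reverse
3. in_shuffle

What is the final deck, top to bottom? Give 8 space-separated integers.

After op 1 (reverse): [7 3 1 4 6 5 2 0]
After op 2 (reverse): [0 2 5 6 4 1 3 7]
After op 3 (in_shuffle): [4 0 1 2 3 5 7 6]

Answer: 4 0 1 2 3 5 7 6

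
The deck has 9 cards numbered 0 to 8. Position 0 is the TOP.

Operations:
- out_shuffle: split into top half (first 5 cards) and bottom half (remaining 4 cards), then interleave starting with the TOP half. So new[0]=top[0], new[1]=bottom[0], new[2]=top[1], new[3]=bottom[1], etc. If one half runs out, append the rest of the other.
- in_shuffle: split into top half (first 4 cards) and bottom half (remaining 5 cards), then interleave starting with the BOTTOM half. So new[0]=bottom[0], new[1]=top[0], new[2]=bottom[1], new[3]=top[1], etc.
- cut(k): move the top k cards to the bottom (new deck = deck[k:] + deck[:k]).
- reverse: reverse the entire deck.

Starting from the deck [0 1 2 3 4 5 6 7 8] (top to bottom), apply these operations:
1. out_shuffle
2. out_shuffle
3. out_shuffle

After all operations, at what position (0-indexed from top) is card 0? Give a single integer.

Answer: 0

Derivation:
After op 1 (out_shuffle): [0 5 1 6 2 7 3 8 4]
After op 2 (out_shuffle): [0 7 5 3 1 8 6 4 2]
After op 3 (out_shuffle): [0 8 7 6 5 4 3 2 1]
Card 0 is at position 0.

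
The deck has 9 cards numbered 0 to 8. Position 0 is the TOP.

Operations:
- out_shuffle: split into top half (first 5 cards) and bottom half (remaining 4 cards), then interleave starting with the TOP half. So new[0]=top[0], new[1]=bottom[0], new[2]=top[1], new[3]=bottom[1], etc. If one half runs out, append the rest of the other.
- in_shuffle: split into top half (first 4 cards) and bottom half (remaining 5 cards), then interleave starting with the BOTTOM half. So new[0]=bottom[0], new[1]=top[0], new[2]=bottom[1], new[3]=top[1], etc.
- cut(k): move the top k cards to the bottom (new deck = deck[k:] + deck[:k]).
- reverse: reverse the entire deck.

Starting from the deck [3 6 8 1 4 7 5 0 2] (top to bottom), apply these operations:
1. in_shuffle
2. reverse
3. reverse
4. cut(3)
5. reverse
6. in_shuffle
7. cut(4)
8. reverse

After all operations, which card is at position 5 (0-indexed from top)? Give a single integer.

After op 1 (in_shuffle): [4 3 7 6 5 8 0 1 2]
After op 2 (reverse): [2 1 0 8 5 6 7 3 4]
After op 3 (reverse): [4 3 7 6 5 8 0 1 2]
After op 4 (cut(3)): [6 5 8 0 1 2 4 3 7]
After op 5 (reverse): [7 3 4 2 1 0 8 5 6]
After op 6 (in_shuffle): [1 7 0 3 8 4 5 2 6]
After op 7 (cut(4)): [8 4 5 2 6 1 7 0 3]
After op 8 (reverse): [3 0 7 1 6 2 5 4 8]
Position 5: card 2.

Answer: 2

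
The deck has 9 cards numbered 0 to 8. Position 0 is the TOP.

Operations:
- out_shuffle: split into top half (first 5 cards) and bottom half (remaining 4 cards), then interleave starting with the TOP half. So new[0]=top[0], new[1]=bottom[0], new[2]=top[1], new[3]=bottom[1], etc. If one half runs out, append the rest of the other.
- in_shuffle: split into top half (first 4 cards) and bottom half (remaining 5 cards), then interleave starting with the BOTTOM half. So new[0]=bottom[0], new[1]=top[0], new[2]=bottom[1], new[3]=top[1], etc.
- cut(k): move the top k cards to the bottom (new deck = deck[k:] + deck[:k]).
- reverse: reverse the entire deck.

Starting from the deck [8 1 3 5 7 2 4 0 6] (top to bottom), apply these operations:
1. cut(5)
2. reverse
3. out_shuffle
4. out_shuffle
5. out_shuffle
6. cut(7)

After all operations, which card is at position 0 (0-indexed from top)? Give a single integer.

Answer: 3

Derivation:
After op 1 (cut(5)): [2 4 0 6 8 1 3 5 7]
After op 2 (reverse): [7 5 3 1 8 6 0 4 2]
After op 3 (out_shuffle): [7 6 5 0 3 4 1 2 8]
After op 4 (out_shuffle): [7 4 6 1 5 2 0 8 3]
After op 5 (out_shuffle): [7 2 4 0 6 8 1 3 5]
After op 6 (cut(7)): [3 5 7 2 4 0 6 8 1]
Position 0: card 3.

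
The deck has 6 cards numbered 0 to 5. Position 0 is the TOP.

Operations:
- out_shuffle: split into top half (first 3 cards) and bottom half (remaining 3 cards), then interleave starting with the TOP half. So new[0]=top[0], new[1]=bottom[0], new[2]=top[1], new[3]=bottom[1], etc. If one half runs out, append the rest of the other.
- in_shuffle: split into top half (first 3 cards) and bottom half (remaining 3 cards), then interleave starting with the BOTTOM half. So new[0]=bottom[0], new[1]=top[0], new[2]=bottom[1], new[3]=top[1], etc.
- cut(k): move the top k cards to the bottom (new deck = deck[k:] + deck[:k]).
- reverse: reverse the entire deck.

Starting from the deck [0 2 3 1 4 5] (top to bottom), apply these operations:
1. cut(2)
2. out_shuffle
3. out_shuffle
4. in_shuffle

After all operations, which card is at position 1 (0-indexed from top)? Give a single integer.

After op 1 (cut(2)): [3 1 4 5 0 2]
After op 2 (out_shuffle): [3 5 1 0 4 2]
After op 3 (out_shuffle): [3 0 5 4 1 2]
After op 4 (in_shuffle): [4 3 1 0 2 5]
Position 1: card 3.

Answer: 3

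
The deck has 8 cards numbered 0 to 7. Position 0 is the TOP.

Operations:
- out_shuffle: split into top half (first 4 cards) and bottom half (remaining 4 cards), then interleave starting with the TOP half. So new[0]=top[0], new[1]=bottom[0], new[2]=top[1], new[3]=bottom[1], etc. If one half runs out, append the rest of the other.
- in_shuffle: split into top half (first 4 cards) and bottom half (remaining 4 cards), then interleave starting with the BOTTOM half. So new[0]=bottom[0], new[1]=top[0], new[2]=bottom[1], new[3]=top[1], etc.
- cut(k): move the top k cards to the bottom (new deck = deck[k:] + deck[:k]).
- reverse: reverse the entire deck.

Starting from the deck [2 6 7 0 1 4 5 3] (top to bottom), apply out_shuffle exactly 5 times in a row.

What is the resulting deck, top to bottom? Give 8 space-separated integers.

After op 1 (out_shuffle): [2 1 6 4 7 5 0 3]
After op 2 (out_shuffle): [2 7 1 5 6 0 4 3]
After op 3 (out_shuffle): [2 6 7 0 1 4 5 3]
After op 4 (out_shuffle): [2 1 6 4 7 5 0 3]
After op 5 (out_shuffle): [2 7 1 5 6 0 4 3]

Answer: 2 7 1 5 6 0 4 3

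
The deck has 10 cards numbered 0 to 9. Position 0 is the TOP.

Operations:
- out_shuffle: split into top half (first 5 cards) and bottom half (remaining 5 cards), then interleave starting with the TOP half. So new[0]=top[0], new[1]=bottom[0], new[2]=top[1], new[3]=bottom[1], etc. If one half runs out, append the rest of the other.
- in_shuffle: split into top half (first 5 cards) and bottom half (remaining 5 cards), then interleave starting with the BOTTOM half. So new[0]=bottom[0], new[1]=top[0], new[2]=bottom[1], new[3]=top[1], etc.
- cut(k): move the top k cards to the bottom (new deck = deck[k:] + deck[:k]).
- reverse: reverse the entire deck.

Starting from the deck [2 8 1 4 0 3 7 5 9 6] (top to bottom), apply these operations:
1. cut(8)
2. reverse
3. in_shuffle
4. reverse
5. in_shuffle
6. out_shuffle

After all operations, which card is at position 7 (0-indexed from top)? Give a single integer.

After op 1 (cut(8)): [9 6 2 8 1 4 0 3 7 5]
After op 2 (reverse): [5 7 3 0 4 1 8 2 6 9]
After op 3 (in_shuffle): [1 5 8 7 2 3 6 0 9 4]
After op 4 (reverse): [4 9 0 6 3 2 7 8 5 1]
After op 5 (in_shuffle): [2 4 7 9 8 0 5 6 1 3]
After op 6 (out_shuffle): [2 0 4 5 7 6 9 1 8 3]
Position 7: card 1.

Answer: 1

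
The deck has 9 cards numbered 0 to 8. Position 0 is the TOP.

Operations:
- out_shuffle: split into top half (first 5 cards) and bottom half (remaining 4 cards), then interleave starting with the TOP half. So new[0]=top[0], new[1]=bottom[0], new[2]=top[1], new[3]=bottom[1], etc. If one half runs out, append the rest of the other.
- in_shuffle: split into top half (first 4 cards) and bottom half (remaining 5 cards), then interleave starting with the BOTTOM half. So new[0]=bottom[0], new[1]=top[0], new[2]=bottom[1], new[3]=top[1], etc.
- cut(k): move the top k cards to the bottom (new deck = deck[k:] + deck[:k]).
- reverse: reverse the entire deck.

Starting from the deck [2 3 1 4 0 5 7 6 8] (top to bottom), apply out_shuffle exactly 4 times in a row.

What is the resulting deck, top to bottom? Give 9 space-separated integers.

Answer: 2 0 8 4 6 1 7 3 5

Derivation:
After op 1 (out_shuffle): [2 5 3 7 1 6 4 8 0]
After op 2 (out_shuffle): [2 6 5 4 3 8 7 0 1]
After op 3 (out_shuffle): [2 8 6 7 5 0 4 1 3]
After op 4 (out_shuffle): [2 0 8 4 6 1 7 3 5]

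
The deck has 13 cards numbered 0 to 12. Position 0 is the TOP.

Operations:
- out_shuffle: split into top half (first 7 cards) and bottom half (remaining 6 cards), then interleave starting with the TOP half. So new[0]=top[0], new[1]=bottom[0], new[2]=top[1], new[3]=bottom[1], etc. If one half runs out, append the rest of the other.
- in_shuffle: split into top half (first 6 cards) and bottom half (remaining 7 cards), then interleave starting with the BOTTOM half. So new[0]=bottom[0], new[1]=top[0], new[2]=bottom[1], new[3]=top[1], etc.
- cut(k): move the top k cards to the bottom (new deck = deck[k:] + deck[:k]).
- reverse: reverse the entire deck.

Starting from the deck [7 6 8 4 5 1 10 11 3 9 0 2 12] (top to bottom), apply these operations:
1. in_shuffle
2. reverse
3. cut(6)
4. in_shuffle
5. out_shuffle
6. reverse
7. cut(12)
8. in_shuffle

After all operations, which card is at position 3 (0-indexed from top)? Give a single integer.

Answer: 2

Derivation:
After op 1 (in_shuffle): [10 7 11 6 3 8 9 4 0 5 2 1 12]
After op 2 (reverse): [12 1 2 5 0 4 9 8 3 6 11 7 10]
After op 3 (cut(6)): [9 8 3 6 11 7 10 12 1 2 5 0 4]
After op 4 (in_shuffle): [10 9 12 8 1 3 2 6 5 11 0 7 4]
After op 5 (out_shuffle): [10 6 9 5 12 11 8 0 1 7 3 4 2]
After op 6 (reverse): [2 4 3 7 1 0 8 11 12 5 9 6 10]
After op 7 (cut(12)): [10 2 4 3 7 1 0 8 11 12 5 9 6]
After op 8 (in_shuffle): [0 10 8 2 11 4 12 3 5 7 9 1 6]
Position 3: card 2.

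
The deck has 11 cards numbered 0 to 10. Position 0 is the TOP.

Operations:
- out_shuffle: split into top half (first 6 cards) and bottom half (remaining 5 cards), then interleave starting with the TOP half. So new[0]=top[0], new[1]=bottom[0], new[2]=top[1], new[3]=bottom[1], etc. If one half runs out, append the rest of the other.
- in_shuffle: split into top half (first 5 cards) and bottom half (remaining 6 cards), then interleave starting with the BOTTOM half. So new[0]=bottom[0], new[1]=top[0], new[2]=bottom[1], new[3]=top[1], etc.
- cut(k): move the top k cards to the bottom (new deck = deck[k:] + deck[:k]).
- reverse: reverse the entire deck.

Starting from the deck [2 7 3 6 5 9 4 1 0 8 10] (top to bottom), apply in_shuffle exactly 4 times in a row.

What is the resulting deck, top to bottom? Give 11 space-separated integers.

After op 1 (in_shuffle): [9 2 4 7 1 3 0 6 8 5 10]
After op 2 (in_shuffle): [3 9 0 2 6 4 8 7 5 1 10]
After op 3 (in_shuffle): [4 3 8 9 7 0 5 2 1 6 10]
After op 4 (in_shuffle): [0 4 5 3 2 8 1 9 6 7 10]

Answer: 0 4 5 3 2 8 1 9 6 7 10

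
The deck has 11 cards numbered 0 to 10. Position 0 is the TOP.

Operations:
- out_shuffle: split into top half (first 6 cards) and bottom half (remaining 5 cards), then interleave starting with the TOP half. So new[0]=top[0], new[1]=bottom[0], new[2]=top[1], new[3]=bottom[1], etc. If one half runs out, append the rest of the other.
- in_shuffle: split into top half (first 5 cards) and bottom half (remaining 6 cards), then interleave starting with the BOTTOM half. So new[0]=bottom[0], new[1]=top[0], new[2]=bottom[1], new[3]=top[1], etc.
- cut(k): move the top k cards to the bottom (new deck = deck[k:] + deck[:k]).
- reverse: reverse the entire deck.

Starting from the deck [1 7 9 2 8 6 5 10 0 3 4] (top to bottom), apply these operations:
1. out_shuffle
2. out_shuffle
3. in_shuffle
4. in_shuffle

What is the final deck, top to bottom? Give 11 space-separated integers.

Answer: 5 8 9 1 3 10 6 2 7 4 0

Derivation:
After op 1 (out_shuffle): [1 5 7 10 9 0 2 3 8 4 6]
After op 2 (out_shuffle): [1 2 5 3 7 8 10 4 9 6 0]
After op 3 (in_shuffle): [8 1 10 2 4 5 9 3 6 7 0]
After op 4 (in_shuffle): [5 8 9 1 3 10 6 2 7 4 0]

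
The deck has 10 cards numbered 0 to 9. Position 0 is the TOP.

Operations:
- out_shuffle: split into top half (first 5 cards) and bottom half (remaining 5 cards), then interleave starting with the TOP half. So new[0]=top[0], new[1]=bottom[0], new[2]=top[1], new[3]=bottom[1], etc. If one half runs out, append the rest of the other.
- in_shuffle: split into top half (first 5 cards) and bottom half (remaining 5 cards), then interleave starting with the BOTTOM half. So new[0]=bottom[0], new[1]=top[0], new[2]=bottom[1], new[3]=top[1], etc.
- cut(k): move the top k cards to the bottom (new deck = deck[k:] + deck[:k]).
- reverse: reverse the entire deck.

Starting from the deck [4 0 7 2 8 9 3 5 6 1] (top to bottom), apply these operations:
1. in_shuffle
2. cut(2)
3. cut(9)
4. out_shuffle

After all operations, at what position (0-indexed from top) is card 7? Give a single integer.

After op 1 (in_shuffle): [9 4 3 0 5 7 6 2 1 8]
After op 2 (cut(2)): [3 0 5 7 6 2 1 8 9 4]
After op 3 (cut(9)): [4 3 0 5 7 6 2 1 8 9]
After op 4 (out_shuffle): [4 6 3 2 0 1 5 8 7 9]
Card 7 is at position 8.

Answer: 8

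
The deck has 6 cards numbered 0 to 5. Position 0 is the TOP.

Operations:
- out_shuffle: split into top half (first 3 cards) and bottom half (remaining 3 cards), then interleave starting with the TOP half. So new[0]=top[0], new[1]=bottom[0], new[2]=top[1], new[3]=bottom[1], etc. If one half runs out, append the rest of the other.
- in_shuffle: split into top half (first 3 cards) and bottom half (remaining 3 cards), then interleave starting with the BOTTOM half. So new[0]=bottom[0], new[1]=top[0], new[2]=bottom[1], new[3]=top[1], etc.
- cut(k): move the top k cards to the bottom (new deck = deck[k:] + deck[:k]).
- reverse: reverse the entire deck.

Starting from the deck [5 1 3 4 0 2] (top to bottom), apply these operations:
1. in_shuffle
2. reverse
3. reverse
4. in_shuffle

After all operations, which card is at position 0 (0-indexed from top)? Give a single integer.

Answer: 1

Derivation:
After op 1 (in_shuffle): [4 5 0 1 2 3]
After op 2 (reverse): [3 2 1 0 5 4]
After op 3 (reverse): [4 5 0 1 2 3]
After op 4 (in_shuffle): [1 4 2 5 3 0]
Position 0: card 1.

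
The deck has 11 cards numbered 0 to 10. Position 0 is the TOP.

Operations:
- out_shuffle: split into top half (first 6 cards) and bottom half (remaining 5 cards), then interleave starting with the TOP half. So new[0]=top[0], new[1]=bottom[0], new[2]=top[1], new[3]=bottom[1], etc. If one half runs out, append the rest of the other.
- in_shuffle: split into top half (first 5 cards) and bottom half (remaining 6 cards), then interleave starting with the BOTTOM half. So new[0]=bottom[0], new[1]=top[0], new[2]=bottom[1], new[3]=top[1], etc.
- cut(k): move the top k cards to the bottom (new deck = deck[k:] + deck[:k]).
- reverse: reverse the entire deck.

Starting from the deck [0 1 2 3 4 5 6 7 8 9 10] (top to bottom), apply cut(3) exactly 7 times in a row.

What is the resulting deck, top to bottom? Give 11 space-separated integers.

Answer: 10 0 1 2 3 4 5 6 7 8 9

Derivation:
After op 1 (cut(3)): [3 4 5 6 7 8 9 10 0 1 2]
After op 2 (cut(3)): [6 7 8 9 10 0 1 2 3 4 5]
After op 3 (cut(3)): [9 10 0 1 2 3 4 5 6 7 8]
After op 4 (cut(3)): [1 2 3 4 5 6 7 8 9 10 0]
After op 5 (cut(3)): [4 5 6 7 8 9 10 0 1 2 3]
After op 6 (cut(3)): [7 8 9 10 0 1 2 3 4 5 6]
After op 7 (cut(3)): [10 0 1 2 3 4 5 6 7 8 9]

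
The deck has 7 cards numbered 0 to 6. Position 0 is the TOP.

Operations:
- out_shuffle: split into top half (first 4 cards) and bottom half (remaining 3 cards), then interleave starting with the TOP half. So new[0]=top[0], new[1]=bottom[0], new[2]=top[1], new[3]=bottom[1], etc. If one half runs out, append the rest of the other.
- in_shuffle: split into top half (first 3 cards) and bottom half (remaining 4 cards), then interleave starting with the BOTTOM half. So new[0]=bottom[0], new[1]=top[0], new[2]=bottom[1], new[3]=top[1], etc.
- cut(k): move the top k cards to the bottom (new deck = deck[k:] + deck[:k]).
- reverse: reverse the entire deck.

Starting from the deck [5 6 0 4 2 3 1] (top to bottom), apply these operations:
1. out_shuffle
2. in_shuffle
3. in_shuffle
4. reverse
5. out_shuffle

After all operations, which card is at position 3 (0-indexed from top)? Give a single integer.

Answer: 3

Derivation:
After op 1 (out_shuffle): [5 2 6 3 0 1 4]
After op 2 (in_shuffle): [3 5 0 2 1 6 4]
After op 3 (in_shuffle): [2 3 1 5 6 0 4]
After op 4 (reverse): [4 0 6 5 1 3 2]
After op 5 (out_shuffle): [4 1 0 3 6 2 5]
Position 3: card 3.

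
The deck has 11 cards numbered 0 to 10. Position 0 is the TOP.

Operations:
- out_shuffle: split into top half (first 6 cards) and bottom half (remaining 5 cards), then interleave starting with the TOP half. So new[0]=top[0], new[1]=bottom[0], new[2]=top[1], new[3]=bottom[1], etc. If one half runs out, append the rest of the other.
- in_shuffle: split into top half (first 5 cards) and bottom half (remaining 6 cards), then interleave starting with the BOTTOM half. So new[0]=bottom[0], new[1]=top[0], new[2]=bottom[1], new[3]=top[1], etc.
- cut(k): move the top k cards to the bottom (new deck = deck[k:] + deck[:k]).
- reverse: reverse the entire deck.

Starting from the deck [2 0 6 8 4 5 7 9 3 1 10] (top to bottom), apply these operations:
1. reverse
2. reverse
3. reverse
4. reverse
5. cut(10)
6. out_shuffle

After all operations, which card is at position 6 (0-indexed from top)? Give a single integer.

Answer: 6

Derivation:
After op 1 (reverse): [10 1 3 9 7 5 4 8 6 0 2]
After op 2 (reverse): [2 0 6 8 4 5 7 9 3 1 10]
After op 3 (reverse): [10 1 3 9 7 5 4 8 6 0 2]
After op 4 (reverse): [2 0 6 8 4 5 7 9 3 1 10]
After op 5 (cut(10)): [10 2 0 6 8 4 5 7 9 3 1]
After op 6 (out_shuffle): [10 5 2 7 0 9 6 3 8 1 4]
Position 6: card 6.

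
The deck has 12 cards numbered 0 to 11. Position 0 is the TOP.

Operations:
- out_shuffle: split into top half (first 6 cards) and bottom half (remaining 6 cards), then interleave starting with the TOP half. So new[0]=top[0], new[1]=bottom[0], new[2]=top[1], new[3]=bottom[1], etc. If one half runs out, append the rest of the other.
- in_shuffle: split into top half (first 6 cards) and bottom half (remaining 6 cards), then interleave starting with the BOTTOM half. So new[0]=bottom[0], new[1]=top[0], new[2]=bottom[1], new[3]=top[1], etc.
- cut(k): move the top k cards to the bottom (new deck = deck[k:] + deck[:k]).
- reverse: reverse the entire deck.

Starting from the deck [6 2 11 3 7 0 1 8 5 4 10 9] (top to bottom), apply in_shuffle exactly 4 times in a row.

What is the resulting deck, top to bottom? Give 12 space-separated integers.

Answer: 5 7 6 4 0 2 10 1 11 9 8 3

Derivation:
After op 1 (in_shuffle): [1 6 8 2 5 11 4 3 10 7 9 0]
After op 2 (in_shuffle): [4 1 3 6 10 8 7 2 9 5 0 11]
After op 3 (in_shuffle): [7 4 2 1 9 3 5 6 0 10 11 8]
After op 4 (in_shuffle): [5 7 6 4 0 2 10 1 11 9 8 3]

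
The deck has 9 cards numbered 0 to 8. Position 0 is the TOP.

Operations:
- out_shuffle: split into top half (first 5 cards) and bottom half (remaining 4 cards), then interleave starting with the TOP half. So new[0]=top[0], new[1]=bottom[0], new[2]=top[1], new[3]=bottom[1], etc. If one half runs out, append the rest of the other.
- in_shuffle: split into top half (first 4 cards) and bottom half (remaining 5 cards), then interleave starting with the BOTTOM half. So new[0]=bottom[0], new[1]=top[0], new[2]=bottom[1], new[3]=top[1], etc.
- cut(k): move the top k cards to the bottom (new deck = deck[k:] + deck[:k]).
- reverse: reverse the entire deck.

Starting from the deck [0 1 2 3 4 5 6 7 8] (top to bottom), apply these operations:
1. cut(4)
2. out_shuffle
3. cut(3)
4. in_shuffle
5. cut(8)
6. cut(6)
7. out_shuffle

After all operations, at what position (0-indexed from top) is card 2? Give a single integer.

After op 1 (cut(4)): [4 5 6 7 8 0 1 2 3]
After op 2 (out_shuffle): [4 0 5 1 6 2 7 3 8]
After op 3 (cut(3)): [1 6 2 7 3 8 4 0 5]
After op 4 (in_shuffle): [3 1 8 6 4 2 0 7 5]
After op 5 (cut(8)): [5 3 1 8 6 4 2 0 7]
After op 6 (cut(6)): [2 0 7 5 3 1 8 6 4]
After op 7 (out_shuffle): [2 1 0 8 7 6 5 4 3]
Card 2 is at position 0.

Answer: 0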